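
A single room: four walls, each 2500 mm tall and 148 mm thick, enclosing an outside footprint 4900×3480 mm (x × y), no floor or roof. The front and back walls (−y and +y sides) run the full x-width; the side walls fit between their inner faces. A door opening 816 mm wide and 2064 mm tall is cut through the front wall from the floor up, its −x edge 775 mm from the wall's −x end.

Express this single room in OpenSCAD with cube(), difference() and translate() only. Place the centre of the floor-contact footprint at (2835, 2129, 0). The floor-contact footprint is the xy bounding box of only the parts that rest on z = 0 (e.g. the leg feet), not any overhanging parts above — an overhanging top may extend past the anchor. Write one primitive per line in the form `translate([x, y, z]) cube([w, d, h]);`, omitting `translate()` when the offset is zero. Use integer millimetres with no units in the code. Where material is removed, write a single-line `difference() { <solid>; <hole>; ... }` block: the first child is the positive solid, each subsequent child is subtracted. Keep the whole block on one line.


difference() { translate([385, 389, 0]) cube([4900, 148, 2500]); translate([1160, 389, 0]) cube([816, 148, 2064]); }
translate([385, 3721, 0]) cube([4900, 148, 2500]);
translate([385, 537, 0]) cube([148, 3184, 2500]);
translate([5137, 537, 0]) cube([148, 3184, 2500]);


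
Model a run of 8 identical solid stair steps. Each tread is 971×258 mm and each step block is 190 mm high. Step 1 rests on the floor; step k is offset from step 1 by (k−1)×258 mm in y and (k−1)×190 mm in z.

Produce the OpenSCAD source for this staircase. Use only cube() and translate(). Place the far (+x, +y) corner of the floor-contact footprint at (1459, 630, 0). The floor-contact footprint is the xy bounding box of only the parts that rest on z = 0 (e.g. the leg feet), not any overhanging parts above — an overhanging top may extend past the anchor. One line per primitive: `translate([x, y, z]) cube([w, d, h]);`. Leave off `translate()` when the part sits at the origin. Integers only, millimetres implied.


translate([488, 372, 0]) cube([971, 258, 190]);
translate([488, 630, 190]) cube([971, 258, 190]);
translate([488, 888, 380]) cube([971, 258, 190]);
translate([488, 1146, 570]) cube([971, 258, 190]);
translate([488, 1404, 760]) cube([971, 258, 190]);
translate([488, 1662, 950]) cube([971, 258, 190]);
translate([488, 1920, 1140]) cube([971, 258, 190]);
translate([488, 2178, 1330]) cube([971, 258, 190]);


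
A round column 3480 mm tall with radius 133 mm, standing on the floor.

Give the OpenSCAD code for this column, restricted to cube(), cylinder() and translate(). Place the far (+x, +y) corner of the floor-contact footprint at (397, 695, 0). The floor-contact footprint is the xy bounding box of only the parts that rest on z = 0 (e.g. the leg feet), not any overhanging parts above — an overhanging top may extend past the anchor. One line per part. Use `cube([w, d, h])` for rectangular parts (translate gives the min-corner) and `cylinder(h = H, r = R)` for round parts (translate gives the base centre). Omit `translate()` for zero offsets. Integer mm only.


translate([264, 562, 0]) cylinder(h = 3480, r = 133);


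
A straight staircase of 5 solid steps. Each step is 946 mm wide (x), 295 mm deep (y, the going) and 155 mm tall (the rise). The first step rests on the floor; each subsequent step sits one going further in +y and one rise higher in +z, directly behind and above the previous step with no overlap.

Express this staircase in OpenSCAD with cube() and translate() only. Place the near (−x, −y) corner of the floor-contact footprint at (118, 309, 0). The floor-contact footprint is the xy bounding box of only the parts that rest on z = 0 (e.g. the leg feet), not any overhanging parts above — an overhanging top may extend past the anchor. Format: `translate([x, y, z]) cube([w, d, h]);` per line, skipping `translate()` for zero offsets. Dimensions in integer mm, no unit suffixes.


translate([118, 309, 0]) cube([946, 295, 155]);
translate([118, 604, 155]) cube([946, 295, 155]);
translate([118, 899, 310]) cube([946, 295, 155]);
translate([118, 1194, 465]) cube([946, 295, 155]);
translate([118, 1489, 620]) cube([946, 295, 155]);


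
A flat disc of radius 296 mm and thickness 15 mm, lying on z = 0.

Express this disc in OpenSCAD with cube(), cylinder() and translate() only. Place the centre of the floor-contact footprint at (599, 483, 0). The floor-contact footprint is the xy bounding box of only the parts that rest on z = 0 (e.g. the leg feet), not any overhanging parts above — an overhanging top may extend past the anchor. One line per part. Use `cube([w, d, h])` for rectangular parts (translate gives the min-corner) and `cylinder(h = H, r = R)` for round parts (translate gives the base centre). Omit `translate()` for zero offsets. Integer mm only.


translate([599, 483, 0]) cylinder(h = 15, r = 296);


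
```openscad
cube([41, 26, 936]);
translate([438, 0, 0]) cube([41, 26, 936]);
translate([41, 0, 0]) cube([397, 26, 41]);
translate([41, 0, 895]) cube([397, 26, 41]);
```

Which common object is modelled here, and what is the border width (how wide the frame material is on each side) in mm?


A picture frame. The border width is 41 mm.

Four thin pieces enclosing a rectangular opening — a picture frame. The two full-height stiles are 936 mm tall; the top rail sits at z = 895 and is 41 mm tall, so the border above the opening is 936 − 895 = 41 mm, matching the stile x-width.


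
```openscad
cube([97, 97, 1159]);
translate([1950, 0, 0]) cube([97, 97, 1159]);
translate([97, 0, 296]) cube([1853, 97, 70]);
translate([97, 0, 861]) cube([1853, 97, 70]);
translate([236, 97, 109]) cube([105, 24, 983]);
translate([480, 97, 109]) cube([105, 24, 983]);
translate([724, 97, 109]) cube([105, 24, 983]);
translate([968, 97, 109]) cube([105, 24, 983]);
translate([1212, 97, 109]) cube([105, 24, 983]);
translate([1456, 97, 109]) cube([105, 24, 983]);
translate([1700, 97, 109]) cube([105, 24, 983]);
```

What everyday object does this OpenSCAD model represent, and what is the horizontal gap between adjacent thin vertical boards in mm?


A fence section. The picket gap is 139 mm.

Two posts, two rails, 7 pickets — a fence section. Span 1853 mm holds 7 pickets of 105 mm with 8 equal gaps: ⌊(1853 − 7·105) / 8⌋ = 139 mm.


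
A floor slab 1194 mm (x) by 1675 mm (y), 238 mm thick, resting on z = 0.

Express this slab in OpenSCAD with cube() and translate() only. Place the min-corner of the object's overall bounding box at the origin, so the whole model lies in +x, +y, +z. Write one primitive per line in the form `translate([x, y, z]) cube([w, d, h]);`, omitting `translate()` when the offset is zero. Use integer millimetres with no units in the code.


cube([1194, 1675, 238]);


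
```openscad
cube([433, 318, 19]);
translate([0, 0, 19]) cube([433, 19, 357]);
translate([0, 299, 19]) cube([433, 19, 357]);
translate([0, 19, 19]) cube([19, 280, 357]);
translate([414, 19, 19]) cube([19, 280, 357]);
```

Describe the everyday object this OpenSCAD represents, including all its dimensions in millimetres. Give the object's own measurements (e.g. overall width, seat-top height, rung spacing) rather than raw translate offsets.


An open-topped rectangular box: outside dimensions 433×318×376 mm, with a uniform wall and base thickness of 19 mm. The base is a full 433×318 slab on the floor; four walls sit on top of the base. The front and back walls (the −y and +y sides) span the full width; the two side walls fit between them.


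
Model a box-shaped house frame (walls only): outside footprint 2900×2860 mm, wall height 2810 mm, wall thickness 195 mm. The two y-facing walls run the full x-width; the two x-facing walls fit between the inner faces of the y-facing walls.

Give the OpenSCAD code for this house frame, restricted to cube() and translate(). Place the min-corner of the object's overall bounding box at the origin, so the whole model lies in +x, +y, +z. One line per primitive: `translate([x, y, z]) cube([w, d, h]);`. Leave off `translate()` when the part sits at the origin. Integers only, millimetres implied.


cube([2900, 195, 2810]);
translate([0, 2665, 0]) cube([2900, 195, 2810]);
translate([0, 195, 0]) cube([195, 2470, 2810]);
translate([2705, 195, 0]) cube([195, 2470, 2810]);


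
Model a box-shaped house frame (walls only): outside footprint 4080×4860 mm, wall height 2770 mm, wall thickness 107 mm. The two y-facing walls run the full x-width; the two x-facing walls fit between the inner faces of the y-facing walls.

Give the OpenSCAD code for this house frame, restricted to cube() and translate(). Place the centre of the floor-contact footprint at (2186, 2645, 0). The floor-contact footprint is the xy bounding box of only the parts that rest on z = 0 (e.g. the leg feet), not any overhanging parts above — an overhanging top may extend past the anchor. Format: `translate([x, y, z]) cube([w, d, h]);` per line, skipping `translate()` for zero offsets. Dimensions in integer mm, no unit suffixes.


translate([146, 215, 0]) cube([4080, 107, 2770]);
translate([146, 4968, 0]) cube([4080, 107, 2770]);
translate([146, 322, 0]) cube([107, 4646, 2770]);
translate([4119, 322, 0]) cube([107, 4646, 2770]);


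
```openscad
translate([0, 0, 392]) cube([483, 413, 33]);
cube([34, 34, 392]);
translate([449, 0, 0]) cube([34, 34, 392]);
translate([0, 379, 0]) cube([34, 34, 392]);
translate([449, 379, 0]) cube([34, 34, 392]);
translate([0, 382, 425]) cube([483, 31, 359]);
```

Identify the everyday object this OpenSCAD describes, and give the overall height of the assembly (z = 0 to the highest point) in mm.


A chair. The overall height is 784 mm.

A slab on four corner posts with a tall panel at the back — a chair. The seat slab sits at z = 392 with thickness 33, and the 359 mm backrest starts at the seat top, so the overall height is 392 + 33 + 359 = 784 mm.


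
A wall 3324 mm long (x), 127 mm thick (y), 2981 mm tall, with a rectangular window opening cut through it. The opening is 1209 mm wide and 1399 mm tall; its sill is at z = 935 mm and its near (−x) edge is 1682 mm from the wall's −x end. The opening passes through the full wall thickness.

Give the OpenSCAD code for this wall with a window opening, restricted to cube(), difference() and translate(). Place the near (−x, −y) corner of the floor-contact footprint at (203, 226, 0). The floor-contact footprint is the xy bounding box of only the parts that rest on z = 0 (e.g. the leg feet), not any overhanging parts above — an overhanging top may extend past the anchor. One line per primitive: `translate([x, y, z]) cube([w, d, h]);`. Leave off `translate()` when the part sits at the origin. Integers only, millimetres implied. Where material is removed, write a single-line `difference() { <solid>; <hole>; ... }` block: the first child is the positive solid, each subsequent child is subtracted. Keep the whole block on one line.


difference() { translate([203, 226, 0]) cube([3324, 127, 2981]); translate([1885, 226, 935]) cube([1209, 127, 1399]); }


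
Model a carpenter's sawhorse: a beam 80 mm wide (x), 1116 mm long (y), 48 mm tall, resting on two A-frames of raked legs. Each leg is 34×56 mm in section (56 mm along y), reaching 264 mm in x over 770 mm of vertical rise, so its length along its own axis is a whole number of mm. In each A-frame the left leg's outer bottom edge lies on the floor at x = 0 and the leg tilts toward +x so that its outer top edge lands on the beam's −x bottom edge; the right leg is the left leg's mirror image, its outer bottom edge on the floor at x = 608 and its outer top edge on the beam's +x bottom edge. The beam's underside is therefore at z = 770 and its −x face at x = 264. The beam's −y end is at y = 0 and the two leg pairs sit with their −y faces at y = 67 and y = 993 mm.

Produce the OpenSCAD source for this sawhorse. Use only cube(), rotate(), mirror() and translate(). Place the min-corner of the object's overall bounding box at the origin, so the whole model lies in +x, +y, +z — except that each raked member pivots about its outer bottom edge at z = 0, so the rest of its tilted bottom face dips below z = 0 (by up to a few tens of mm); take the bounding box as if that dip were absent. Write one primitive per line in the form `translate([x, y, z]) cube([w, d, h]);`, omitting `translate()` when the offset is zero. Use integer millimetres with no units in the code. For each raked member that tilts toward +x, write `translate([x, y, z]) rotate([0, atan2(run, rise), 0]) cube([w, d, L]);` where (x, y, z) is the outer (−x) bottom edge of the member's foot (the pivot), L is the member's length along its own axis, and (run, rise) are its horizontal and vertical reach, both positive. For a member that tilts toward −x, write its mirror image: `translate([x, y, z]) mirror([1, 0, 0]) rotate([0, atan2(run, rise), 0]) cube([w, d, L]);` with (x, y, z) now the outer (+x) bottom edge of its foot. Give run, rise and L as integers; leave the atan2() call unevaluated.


// leg length = √(264² + 770²) = 814
// right-leg outer foot x = 2·264 + 80 = 608
// beam min-corner = (264, 0, 770)
translate([264, 0, 770]) cube([80, 1116, 48]);
translate([0, 67, 0]) rotate([0, atan2(264, 770), 0]) cube([34, 56, 814]);
translate([608, 67, 0]) mirror([1, 0, 0]) rotate([0, atan2(264, 770), 0]) cube([34, 56, 814]);
translate([0, 993, 0]) rotate([0, atan2(264, 770), 0]) cube([34, 56, 814]);
translate([608, 993, 0]) mirror([1, 0, 0]) rotate([0, atan2(264, 770), 0]) cube([34, 56, 814]);


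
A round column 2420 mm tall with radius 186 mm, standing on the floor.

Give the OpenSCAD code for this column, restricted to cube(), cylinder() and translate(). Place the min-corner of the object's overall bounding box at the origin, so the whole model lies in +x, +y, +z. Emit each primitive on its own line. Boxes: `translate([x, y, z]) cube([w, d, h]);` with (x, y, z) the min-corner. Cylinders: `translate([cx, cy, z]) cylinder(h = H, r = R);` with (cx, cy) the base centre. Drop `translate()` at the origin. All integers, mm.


translate([186, 186, 0]) cylinder(h = 2420, r = 186);


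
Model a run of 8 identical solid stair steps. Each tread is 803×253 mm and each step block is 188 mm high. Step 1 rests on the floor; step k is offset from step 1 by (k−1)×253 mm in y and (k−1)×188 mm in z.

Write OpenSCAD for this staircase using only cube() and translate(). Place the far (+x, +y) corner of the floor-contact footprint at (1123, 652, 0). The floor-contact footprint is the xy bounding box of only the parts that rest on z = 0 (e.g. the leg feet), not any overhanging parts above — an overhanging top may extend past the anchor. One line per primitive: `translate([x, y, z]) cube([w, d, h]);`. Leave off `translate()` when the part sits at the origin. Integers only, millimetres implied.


translate([320, 399, 0]) cube([803, 253, 188]);
translate([320, 652, 188]) cube([803, 253, 188]);
translate([320, 905, 376]) cube([803, 253, 188]);
translate([320, 1158, 564]) cube([803, 253, 188]);
translate([320, 1411, 752]) cube([803, 253, 188]);
translate([320, 1664, 940]) cube([803, 253, 188]);
translate([320, 1917, 1128]) cube([803, 253, 188]);
translate([320, 2170, 1316]) cube([803, 253, 188]);


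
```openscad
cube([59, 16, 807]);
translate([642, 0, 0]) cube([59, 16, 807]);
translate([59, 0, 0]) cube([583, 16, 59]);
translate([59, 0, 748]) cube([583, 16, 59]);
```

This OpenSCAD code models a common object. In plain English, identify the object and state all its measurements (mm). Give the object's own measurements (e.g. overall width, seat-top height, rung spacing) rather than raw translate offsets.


A rectangular picture frame lying in the x–z plane (depth along y). The opening is 583 mm wide (x) by 689 mm tall (z), surrounded by a border 59 mm wide on all four sides. The frame is 16 mm deep and is made of two full-height vertical stiles with two horizontal rails fitted between them.


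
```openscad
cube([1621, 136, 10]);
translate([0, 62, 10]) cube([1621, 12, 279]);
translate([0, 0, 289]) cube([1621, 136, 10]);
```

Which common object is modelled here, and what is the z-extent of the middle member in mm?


An I-beam. The web height is 279 mm.

Two wide flanges with a thin centred web — an I-beam. Overall 299 mm minus two 10 mm flanges gives a web of 299 − 2·10 = 279 mm.


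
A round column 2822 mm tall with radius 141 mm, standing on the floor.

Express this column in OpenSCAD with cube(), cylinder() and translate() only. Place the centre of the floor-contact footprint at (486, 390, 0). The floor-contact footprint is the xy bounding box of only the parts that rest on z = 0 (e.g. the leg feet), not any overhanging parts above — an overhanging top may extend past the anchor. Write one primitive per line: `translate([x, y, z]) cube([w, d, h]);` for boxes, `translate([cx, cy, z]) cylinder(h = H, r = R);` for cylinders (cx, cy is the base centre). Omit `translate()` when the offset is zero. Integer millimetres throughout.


translate([486, 390, 0]) cylinder(h = 2822, r = 141);


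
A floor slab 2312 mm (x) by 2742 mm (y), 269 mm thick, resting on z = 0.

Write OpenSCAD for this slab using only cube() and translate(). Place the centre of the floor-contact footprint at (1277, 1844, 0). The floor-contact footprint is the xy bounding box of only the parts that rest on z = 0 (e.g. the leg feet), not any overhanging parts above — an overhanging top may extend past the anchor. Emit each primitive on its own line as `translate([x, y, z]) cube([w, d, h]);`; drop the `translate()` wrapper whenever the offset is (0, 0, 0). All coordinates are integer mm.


translate([121, 473, 0]) cube([2312, 2742, 269]);


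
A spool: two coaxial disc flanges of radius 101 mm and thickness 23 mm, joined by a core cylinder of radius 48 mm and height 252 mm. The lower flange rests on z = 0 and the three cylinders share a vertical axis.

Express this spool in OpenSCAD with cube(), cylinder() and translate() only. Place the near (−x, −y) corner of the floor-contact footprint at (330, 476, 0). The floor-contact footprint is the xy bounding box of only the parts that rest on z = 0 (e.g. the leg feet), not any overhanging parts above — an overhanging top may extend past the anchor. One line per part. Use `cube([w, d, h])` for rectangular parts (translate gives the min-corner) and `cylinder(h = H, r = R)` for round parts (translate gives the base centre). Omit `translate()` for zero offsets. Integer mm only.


translate([431, 577, 0]) cylinder(h = 23, r = 101);
translate([431, 577, 23]) cylinder(h = 252, r = 48);
translate([431, 577, 275]) cylinder(h = 23, r = 101);


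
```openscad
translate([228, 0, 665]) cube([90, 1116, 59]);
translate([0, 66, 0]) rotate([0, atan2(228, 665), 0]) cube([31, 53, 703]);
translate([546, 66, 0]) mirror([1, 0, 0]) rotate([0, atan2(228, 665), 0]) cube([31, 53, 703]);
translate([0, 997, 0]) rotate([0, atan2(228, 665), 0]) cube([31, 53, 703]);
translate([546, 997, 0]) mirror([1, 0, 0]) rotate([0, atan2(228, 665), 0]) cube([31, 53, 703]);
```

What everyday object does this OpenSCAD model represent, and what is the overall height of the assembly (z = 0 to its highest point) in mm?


A sawhorse. The overall height is 724 mm.

A beam across two mirrored pairs of raked legs — a sawhorse. The beam's underside is at z = 665 (matching the legs' vertical rise in atan2(228, 665)) and the beam is 59 mm tall, so its top is at 665 + 59 = 724 mm. The raked legs top out at the beam's underside, so that is the highest point.


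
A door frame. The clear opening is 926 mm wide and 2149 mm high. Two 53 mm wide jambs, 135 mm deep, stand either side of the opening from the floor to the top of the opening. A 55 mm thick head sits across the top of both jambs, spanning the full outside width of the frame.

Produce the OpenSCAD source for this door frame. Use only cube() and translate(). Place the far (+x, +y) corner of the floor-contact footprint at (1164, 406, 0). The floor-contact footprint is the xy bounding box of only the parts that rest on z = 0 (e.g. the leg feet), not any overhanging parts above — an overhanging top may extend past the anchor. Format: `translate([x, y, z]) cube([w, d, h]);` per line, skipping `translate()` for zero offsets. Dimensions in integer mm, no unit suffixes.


translate([132, 271, 0]) cube([53, 135, 2149]);
translate([1111, 271, 0]) cube([53, 135, 2149]);
translate([132, 271, 2149]) cube([1032, 135, 55]);


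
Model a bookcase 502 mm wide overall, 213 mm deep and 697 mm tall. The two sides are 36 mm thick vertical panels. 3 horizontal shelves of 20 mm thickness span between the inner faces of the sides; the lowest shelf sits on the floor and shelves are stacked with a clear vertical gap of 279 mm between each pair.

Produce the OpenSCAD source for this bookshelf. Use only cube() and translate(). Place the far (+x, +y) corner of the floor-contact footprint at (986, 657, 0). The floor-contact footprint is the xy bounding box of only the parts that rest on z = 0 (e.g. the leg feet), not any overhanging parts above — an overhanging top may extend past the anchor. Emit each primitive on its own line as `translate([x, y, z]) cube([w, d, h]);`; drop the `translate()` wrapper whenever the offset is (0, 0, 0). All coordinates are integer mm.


translate([484, 444, 0]) cube([36, 213, 697]);
translate([950, 444, 0]) cube([36, 213, 697]);
translate([520, 444, 0]) cube([430, 213, 20]);
translate([520, 444, 299]) cube([430, 213, 20]);
translate([520, 444, 598]) cube([430, 213, 20]);


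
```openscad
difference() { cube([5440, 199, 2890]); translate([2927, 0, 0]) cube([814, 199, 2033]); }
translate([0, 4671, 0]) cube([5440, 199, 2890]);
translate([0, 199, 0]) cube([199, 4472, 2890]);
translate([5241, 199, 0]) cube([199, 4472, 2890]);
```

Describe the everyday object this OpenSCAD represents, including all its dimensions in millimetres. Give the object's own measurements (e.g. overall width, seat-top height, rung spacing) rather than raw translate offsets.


A single room: four walls, each 2890 mm tall and 199 mm thick, enclosing an outside footprint 5440×4870 mm (x × y), no floor or roof. The front and back walls (−y and +y sides) run the full x-width; the side walls fit between their inner faces. A door opening 814 mm wide and 2033 mm tall is cut through the front wall from the floor up, its −x edge 2927 mm from the wall's −x end.


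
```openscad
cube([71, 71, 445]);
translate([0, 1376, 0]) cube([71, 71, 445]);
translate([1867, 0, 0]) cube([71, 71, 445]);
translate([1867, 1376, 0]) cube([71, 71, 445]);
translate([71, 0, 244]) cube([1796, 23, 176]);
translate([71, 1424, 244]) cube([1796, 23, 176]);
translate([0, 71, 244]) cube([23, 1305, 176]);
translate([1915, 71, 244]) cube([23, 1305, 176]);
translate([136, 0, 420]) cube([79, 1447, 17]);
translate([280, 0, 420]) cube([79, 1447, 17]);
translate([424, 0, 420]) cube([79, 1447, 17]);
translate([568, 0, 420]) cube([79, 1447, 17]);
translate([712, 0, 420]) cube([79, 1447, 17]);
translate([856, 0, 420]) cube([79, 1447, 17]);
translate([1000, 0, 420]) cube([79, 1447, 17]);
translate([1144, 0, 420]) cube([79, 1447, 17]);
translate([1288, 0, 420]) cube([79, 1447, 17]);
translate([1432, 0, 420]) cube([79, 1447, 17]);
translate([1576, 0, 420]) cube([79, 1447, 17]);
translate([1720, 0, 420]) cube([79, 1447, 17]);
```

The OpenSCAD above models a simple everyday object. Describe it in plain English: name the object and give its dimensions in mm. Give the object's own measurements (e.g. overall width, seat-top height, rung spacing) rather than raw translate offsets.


A bed frame 1938 mm long (x) by 1447 mm wide (y). Four 71×71 mm corner posts, 445 mm tall, at the corners of the footprint. Four rails of 23 mm thickness and 176 mm height run between adjacent posts with their undersides at z = 244 mm, their outer faces flush with the outside of the frame (the two x-running rails run between the posts' inner faces; the two y-running rails run between the posts' inner faces). 12 slats, each 79 mm wide (x) and 17 mm thick, lie across the top of the two x-running rails, running the full 1447 mm width of the frame in y; along x they sit between the end posts with a 65 mm gap after the −x posts and between neighbouring slats, leaving 68 mm before the +x posts.


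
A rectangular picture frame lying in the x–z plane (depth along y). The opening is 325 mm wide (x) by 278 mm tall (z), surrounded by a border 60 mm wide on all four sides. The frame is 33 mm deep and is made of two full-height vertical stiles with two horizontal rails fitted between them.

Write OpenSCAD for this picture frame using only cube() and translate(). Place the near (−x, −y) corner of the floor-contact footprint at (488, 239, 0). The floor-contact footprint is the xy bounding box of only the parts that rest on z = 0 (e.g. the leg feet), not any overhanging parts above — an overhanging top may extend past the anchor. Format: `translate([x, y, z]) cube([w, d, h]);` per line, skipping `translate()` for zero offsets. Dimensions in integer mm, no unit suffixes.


translate([488, 239, 0]) cube([60, 33, 398]);
translate([873, 239, 0]) cube([60, 33, 398]);
translate([548, 239, 0]) cube([325, 33, 60]);
translate([548, 239, 338]) cube([325, 33, 60]);


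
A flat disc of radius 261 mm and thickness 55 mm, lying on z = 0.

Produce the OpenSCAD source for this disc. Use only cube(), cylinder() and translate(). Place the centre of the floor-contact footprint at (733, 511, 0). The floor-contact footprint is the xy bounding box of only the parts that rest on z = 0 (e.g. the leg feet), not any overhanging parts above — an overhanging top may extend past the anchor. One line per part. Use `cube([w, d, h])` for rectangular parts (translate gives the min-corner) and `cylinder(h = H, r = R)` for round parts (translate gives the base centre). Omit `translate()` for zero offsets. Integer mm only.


translate([733, 511, 0]) cylinder(h = 55, r = 261);


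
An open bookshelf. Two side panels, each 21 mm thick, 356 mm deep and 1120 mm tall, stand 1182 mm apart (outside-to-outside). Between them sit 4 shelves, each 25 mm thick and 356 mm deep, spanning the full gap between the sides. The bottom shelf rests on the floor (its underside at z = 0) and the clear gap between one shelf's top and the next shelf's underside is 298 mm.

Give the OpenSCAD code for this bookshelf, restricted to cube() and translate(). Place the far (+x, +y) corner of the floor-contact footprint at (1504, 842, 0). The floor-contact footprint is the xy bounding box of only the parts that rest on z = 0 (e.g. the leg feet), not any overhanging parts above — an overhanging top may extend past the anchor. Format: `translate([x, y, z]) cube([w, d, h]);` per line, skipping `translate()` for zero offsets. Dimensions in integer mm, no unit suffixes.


translate([322, 486, 0]) cube([21, 356, 1120]);
translate([1483, 486, 0]) cube([21, 356, 1120]);
translate([343, 486, 0]) cube([1140, 356, 25]);
translate([343, 486, 323]) cube([1140, 356, 25]);
translate([343, 486, 646]) cube([1140, 356, 25]);
translate([343, 486, 969]) cube([1140, 356, 25]);


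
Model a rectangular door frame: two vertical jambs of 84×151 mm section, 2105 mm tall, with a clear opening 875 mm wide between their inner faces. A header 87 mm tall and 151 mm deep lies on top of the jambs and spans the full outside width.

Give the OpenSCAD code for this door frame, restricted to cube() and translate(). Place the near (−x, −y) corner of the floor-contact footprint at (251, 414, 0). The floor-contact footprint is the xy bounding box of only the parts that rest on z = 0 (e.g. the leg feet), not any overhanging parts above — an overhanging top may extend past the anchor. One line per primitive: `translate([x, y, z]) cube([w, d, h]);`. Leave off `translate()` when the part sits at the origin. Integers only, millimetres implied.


translate([251, 414, 0]) cube([84, 151, 2105]);
translate([1210, 414, 0]) cube([84, 151, 2105]);
translate([251, 414, 2105]) cube([1043, 151, 87]);


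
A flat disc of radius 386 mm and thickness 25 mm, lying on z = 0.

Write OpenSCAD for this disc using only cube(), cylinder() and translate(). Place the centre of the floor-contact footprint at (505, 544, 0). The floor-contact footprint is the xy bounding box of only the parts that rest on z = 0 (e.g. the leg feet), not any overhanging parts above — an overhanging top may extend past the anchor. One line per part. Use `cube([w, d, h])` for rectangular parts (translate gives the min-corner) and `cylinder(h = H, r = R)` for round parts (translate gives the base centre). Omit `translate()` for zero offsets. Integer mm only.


translate([505, 544, 0]) cylinder(h = 25, r = 386);


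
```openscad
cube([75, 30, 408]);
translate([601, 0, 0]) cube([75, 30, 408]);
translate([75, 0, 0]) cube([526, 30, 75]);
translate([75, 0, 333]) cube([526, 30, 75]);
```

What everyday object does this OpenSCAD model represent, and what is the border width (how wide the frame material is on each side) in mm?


A picture frame. The border width is 75 mm.

Four thin pieces enclosing a rectangular opening — a picture frame. The two full-height stiles are 408 mm tall; the top rail sits at z = 333 and is 75 mm tall, so the border above the opening is 408 − 333 = 75 mm, matching the stile x-width.


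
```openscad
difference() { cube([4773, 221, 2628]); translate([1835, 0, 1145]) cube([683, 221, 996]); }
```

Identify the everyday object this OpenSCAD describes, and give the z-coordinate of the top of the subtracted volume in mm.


A wall with a window opening. The window head height is 2141 mm.

A wall with a rectangular opening subtracted — a window. Sill at z = 1145, opening 996 mm tall, so the head is at 1145 + 996 = 2141 mm.


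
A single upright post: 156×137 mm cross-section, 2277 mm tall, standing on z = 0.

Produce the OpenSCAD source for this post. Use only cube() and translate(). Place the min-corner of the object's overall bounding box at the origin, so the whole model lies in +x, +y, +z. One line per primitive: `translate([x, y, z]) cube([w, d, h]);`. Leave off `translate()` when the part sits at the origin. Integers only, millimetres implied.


cube([156, 137, 2277]);


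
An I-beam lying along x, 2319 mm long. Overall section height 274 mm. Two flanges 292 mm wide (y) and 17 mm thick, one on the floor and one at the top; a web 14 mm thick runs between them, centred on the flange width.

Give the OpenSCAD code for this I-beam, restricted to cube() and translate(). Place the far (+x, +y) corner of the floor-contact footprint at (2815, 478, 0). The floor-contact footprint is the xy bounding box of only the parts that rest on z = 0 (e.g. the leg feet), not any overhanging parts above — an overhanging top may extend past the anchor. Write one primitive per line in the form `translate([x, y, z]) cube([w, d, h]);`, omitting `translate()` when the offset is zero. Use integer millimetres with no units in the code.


translate([496, 186, 0]) cube([2319, 292, 17]);
translate([496, 325, 17]) cube([2319, 14, 240]);
translate([496, 186, 257]) cube([2319, 292, 17]);


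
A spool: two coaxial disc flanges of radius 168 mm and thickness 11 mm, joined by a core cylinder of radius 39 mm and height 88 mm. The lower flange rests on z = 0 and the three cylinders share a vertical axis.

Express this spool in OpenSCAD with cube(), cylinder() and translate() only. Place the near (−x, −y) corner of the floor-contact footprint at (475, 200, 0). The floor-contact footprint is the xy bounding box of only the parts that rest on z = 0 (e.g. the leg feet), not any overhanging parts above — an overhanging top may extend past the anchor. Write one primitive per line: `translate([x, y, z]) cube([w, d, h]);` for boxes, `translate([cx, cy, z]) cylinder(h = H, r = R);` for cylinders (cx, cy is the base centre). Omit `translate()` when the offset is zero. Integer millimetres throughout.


translate([643, 368, 0]) cylinder(h = 11, r = 168);
translate([643, 368, 11]) cylinder(h = 88, r = 39);
translate([643, 368, 99]) cylinder(h = 11, r = 168);


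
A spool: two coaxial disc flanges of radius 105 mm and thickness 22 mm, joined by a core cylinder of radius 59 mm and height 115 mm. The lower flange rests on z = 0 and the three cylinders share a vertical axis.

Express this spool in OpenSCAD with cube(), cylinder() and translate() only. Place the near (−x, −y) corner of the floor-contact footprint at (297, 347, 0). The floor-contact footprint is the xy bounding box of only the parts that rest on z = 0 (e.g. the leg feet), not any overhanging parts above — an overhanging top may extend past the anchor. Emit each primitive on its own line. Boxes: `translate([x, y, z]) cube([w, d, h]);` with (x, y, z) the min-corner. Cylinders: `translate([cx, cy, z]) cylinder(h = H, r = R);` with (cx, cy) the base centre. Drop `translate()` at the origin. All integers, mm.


translate([402, 452, 0]) cylinder(h = 22, r = 105);
translate([402, 452, 22]) cylinder(h = 115, r = 59);
translate([402, 452, 137]) cylinder(h = 22, r = 105);


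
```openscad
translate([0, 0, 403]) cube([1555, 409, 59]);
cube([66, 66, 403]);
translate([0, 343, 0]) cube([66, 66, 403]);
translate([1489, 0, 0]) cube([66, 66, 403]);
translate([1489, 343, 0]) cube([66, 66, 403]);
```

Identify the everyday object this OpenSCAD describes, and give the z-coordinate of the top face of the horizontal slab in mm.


A bench. The seat-top height is 462 mm.

A long slab on four corner posts — a bench. The slab sits at z = 403 with thickness 59, so the top is 403 + 59 = 462 mm.


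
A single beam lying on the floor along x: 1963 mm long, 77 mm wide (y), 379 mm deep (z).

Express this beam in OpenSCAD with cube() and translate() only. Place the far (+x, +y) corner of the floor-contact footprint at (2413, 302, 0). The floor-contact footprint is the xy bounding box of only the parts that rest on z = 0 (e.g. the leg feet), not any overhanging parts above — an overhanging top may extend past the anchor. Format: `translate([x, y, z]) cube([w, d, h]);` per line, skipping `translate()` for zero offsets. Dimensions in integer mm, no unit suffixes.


translate([450, 225, 0]) cube([1963, 77, 379]);


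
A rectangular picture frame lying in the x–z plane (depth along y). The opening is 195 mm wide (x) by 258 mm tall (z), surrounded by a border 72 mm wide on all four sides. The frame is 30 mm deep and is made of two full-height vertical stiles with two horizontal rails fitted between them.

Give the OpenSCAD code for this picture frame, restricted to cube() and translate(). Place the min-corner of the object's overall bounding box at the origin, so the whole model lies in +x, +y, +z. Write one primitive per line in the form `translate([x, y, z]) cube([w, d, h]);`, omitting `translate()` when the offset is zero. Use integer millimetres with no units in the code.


cube([72, 30, 402]);
translate([267, 0, 0]) cube([72, 30, 402]);
translate([72, 0, 0]) cube([195, 30, 72]);
translate([72, 0, 330]) cube([195, 30, 72]);


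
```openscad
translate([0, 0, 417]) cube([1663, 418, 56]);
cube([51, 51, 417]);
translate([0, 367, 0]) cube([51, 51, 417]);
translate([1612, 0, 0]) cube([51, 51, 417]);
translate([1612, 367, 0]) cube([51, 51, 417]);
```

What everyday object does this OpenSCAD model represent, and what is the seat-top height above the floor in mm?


A bench. The seat-top height is 473 mm.

A long slab on four corner posts — a bench. The slab sits at z = 417 with thickness 56, so the top is 417 + 56 = 473 mm.


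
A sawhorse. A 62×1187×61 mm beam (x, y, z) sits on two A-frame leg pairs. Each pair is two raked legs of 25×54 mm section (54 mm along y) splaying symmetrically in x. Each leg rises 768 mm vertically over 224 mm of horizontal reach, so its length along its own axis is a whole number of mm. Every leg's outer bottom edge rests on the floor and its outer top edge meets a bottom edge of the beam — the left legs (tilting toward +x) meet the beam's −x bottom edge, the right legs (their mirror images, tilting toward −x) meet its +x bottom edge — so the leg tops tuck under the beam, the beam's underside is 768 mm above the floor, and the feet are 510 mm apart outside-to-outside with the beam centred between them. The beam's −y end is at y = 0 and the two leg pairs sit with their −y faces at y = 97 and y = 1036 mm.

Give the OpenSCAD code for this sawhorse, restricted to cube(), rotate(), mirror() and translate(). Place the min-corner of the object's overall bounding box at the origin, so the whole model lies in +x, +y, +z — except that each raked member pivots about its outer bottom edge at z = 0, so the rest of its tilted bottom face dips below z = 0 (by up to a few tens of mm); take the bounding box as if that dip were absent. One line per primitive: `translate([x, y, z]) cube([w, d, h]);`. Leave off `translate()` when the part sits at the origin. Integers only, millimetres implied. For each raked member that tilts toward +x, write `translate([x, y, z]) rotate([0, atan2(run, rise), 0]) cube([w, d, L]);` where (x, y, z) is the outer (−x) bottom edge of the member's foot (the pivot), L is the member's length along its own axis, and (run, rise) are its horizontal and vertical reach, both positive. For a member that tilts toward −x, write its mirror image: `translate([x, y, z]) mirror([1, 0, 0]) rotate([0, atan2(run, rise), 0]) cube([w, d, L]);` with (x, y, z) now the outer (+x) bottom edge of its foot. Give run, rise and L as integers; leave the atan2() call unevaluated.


// leg length = √(224² + 768²) = 800
// right-leg outer foot x = 2·224 + 62 = 510
// beam min-corner = (224, 0, 768)
translate([224, 0, 768]) cube([62, 1187, 61]);
translate([0, 97, 0]) rotate([0, atan2(224, 768), 0]) cube([25, 54, 800]);
translate([510, 97, 0]) mirror([1, 0, 0]) rotate([0, atan2(224, 768), 0]) cube([25, 54, 800]);
translate([0, 1036, 0]) rotate([0, atan2(224, 768), 0]) cube([25, 54, 800]);
translate([510, 1036, 0]) mirror([1, 0, 0]) rotate([0, atan2(224, 768), 0]) cube([25, 54, 800]);


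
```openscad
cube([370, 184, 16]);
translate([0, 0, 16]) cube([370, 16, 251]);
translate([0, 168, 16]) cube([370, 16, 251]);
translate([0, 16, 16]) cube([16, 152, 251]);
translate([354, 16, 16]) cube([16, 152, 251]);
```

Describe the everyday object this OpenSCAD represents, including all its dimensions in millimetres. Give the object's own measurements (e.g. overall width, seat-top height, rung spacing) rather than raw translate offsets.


An open-topped rectangular box: outside dimensions 370×184×267 mm, with a uniform wall and base thickness of 16 mm. The base is a full 370×184 slab on the floor; four walls sit on top of the base. The front and back walls (the −y and +y sides) span the full width; the two side walls fit between them.


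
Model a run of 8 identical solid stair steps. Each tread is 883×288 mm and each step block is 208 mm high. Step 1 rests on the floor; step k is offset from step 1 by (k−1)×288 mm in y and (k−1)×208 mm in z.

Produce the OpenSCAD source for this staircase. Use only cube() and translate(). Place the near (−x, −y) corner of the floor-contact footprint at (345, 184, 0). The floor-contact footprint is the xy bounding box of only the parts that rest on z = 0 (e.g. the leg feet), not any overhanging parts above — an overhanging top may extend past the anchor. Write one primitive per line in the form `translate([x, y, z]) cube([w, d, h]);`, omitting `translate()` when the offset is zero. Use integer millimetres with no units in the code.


translate([345, 184, 0]) cube([883, 288, 208]);
translate([345, 472, 208]) cube([883, 288, 208]);
translate([345, 760, 416]) cube([883, 288, 208]);
translate([345, 1048, 624]) cube([883, 288, 208]);
translate([345, 1336, 832]) cube([883, 288, 208]);
translate([345, 1624, 1040]) cube([883, 288, 208]);
translate([345, 1912, 1248]) cube([883, 288, 208]);
translate([345, 2200, 1456]) cube([883, 288, 208]);


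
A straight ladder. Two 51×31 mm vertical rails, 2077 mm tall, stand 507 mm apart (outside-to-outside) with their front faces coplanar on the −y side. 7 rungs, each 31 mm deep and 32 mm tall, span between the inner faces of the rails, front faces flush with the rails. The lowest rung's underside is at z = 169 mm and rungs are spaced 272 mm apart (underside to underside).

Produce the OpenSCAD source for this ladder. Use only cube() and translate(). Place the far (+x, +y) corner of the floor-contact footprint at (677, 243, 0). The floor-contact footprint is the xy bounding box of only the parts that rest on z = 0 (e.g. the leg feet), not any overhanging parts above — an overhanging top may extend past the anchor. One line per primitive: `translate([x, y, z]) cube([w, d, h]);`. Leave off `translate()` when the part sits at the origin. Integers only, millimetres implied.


translate([170, 212, 0]) cube([51, 31, 2077]);
translate([626, 212, 0]) cube([51, 31, 2077]);
translate([221, 212, 169]) cube([405, 31, 32]);
translate([221, 212, 441]) cube([405, 31, 32]);
translate([221, 212, 713]) cube([405, 31, 32]);
translate([221, 212, 985]) cube([405, 31, 32]);
translate([221, 212, 1257]) cube([405, 31, 32]);
translate([221, 212, 1529]) cube([405, 31, 32]);
translate([221, 212, 1801]) cube([405, 31, 32]);
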